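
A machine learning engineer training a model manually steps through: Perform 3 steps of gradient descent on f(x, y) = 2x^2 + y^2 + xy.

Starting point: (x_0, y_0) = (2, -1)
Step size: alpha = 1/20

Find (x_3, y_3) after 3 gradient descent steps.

f(x,y) = 2x^2 + y^2 + xy
grad_x = 4x + 1y, grad_y = 2y + 1x
Step 1: grad = (7, 0), (33/20, -1)
Step 2: grad = (28/5, -7/20), (137/100, -393/400)
Step 3: grad = (1799/400, -119/200), (9161/8000, -3811/4000)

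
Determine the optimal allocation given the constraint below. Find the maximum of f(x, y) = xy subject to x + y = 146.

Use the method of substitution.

Substitute y = 146 - x into f(x,y) = xy:
g(x) = x(146 - x) = 146x - x^2
g'(x) = 146 - 2x = 0  =>  x = 73
y = 146 - 73 = 73
Maximum value = 73 * 73 = 5329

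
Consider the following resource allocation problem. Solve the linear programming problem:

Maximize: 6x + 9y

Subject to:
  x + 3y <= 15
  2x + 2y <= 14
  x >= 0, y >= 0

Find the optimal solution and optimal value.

Feasible vertices: (0, 0), (0, 5), (3, 4), (7, 0)
Objective 6x + 9y at each:
  (0, 0): 0
  (0, 5): 45
  (3, 4): 54
  (7, 0): 42
Maximum is 54 at (3, 4).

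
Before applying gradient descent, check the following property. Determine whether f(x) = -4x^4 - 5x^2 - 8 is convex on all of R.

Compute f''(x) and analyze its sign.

f(x) = -4x^4 - 5x^2 - 8
f'(x) = -16x^3 + -10x
f''(x) = -48x^2 + -10
f''(x) = -48x^2 + -10 <= -10 < 0 for all x
Therefore, f is concave on R.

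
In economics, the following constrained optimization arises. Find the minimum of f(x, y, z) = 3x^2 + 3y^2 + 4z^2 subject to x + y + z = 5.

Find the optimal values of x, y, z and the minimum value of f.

Using Lagrange multipliers on f = 3x^2 + 3y^2 + 4z^2 with constraint x + y + z = 5:
Conditions: 2*3*x = lambda, 2*3*y = lambda, 2*4*z = lambda
So x = lambda/6, y = lambda/6, z = lambda/8
Substituting into constraint: lambda * (11/24) = 5
lambda = 120/11
x = 20/11, y = 20/11, z = 15/11
Minimum value = 300/11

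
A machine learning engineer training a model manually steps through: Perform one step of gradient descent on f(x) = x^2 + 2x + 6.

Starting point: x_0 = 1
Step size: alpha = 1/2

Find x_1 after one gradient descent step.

f(x) = x^2 + 2x + 6
f'(x) = 2x + 2
f'(1) = 2*1 + (2) = 4
x_1 = x_0 - alpha * f'(x_0) = 1 - 1/2 * 4 = -1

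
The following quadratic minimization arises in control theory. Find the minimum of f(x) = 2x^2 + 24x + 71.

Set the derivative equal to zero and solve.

f(x) = 2x^2 + 24x + 71
f'(x) = 4x + (24) = 0
x = -24/4 = -6
f(-6) = -1
Since f''(x) = 4 > 0, this is a minimum.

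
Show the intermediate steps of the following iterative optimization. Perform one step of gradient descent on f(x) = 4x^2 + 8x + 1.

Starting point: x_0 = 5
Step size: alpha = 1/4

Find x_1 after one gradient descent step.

f(x) = 4x^2 + 8x + 1
f'(x) = 8x + 8
f'(5) = 8*5 + (8) = 48
x_1 = x_0 - alpha * f'(x_0) = 5 - 1/4 * 48 = -7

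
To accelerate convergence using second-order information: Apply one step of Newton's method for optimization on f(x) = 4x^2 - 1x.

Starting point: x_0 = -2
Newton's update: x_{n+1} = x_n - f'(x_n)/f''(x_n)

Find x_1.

f(x) = 4x^2 - 1x
f'(x) = 8x + (-1), f''(x) = 8
Newton step: x_1 = x_0 - f'(x_0)/f''(x_0)
f'(-2) = -17
x_1 = -2 - -17/8 = 1/8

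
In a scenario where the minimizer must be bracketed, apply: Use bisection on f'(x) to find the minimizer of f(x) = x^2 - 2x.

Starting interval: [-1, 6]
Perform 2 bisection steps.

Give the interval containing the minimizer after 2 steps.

Finding critical point of f(x) = x^2 - 2x using bisection on f'(x) = 2x + -2.
f'(x) = 0 when x = 1.
Starting interval: [-1, 6]
Step 1: mid = 5/2, f'(mid) = 3, new interval = [-1, 5/2]
Step 2: mid = 3/4, f'(mid) = -1/2, new interval = [3/4, 5/2]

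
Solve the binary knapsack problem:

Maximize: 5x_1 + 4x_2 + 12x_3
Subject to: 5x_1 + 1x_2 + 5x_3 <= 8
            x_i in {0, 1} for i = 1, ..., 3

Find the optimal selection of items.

Items: item 1 (v=5, w=5), item 2 (v=4, w=1), item 3 (v=12, w=5)
Capacity: 8
Checking all 8 subsets (w = total weight, v = total value):
  {}: w = 0, v = 0
  {1}: w = 5, v = 5
  {2}: w = 1, v = 4
  {3}: w = 5, v = 12
  {1, 2}: w = 6, v = 9
  {1, 3}: w = 10 > 8, infeasible
  {2, 3}: w = 6, v = 16
  {1, 2, 3}: w = 11 > 8, infeasible
Best feasible subset: items [2, 3]
Total weight: 6 <= 8, total value: 16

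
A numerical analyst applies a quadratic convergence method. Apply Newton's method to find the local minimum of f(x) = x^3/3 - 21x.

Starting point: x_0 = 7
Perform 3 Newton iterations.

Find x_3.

f(x) = x^3/3 - 21x
f'(x) = x^2 - 21, f''(x) = 2x
Newton update: x_{n+1} = x_n - (x_n^2 - 21)/(2*x_n)
Step 1: x_0 = 7, f'=28, f''=14, x_1 = 5
Step 2: x_1 = 5, f'=4, f''=10, x_2 = 23/5
Step 3: x_2 = 23/5, f'=4/25, f''=46/5, x_3 = 527/115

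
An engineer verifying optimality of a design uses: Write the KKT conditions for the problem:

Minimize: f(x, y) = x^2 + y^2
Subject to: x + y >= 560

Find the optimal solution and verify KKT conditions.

KKT conditions for min x^2 + y^2 s.t. x + y >= 560:
Stationarity: 2x = mu, 2y = mu
So x = y = mu/2.
Complementary slackness: mu*(x + y - 560) = 0
Primal feasibility: x + y >= 560; dual feasibility: mu >= 0
If mu = 0 then x = y = 0, but 0 + 0 < 560 is infeasible, so the constraint is active.
Constraint active: x + y = 2*(mu/2) = 560 => mu = 560
x = y = 280, f = 156800
Verify: stationarity 2*280 = 560 = mu; primal 280 + 280 = 560 >= 560; dual mu = 560 >= 0; complementary slackness 560*(560 - 560) = 0. All KKT conditions hold.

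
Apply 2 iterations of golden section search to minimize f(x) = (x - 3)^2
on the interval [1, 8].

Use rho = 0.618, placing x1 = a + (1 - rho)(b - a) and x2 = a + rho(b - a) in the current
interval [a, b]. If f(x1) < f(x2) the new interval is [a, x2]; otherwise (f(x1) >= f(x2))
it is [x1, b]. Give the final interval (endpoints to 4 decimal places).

Golden section search for min of f(x) = (x - 3)^2 on [1, 8].
Each step: x1 = a + (1 - rho)(b - a), x2 = a + rho(b - a); if f(x1) < f(x2) keep [a, x2], otherwise keep [x1, b].
Step 1: [1.0000, 8.0000], x1=3.6740 (f=0.4543), x2=5.3260 (f=5.4103); f(x1) < f(x2) => keep [1.0000, 5.3260]
Step 2: [1.0000, 5.3260], x1=2.6525 (f=0.1207), x2=3.6735 (f=0.4536); f(x1) < f(x2) => keep [1.0000, 3.6735]
Final interval: [1.0000, 3.6735]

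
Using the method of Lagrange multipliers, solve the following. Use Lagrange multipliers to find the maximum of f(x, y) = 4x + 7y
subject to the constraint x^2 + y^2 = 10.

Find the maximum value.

Set up Lagrange conditions: grad f = lambda * grad g
  4 = 2*lambda*x
  7 = 2*lambda*y
From these: x/y = 4/7, so x = 4t, y = 7t for some t.
Substitute into constraint: (4t)^2 + (7t)^2 = 10
  t^2 * 65 = 10
  t = sqrt(10/65)
Maximum = 4*x + 7*y = (4^2 + 7^2)*t = 65 * sqrt(10/65) = sqrt(650)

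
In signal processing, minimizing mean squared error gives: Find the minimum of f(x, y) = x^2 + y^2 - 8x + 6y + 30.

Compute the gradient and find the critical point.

f(x,y) = x^2 + y^2 - 8x + 6y + 30
df/dx = 2x + (-8) = 0  =>  x = 4
df/dy = 2y + (6) = 0  =>  y = -3
f(4, -3) = 1*(4)^2 + 1*(-3)^2 + -8*(4) + 6*(-3) + 30 = 5
Hessian is diagonal with entries 2, 2 > 0, so this is a minimum.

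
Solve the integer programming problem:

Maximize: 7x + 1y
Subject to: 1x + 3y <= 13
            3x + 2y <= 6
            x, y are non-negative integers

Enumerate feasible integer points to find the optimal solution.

Constraint 1: 1x + 3y <= 13
Constraint 2: 3x + 2y <= 6
Feasible x range (need y >= 0): 0 <= x <= min(13/1, 6/3) => x in {0, ..., 2}.
Enumerate feasible integer points row by row (the coefficient of y is 1 > 0, so for each x the largest feasible y gives the best value):
  x = 0: y <= min((13 - 1*0)/3, (6 - 3*0)/2) => y in {0, ..., 3}; best 7*0 + 1*3 = 3
  x = 1: y <= min((13 - 1*1)/3, (6 - 3*1)/2) => y in {0, ..., 1}; best 7*1 + 1*1 = 8
  x = 2: y <= min((13 - 1*2)/3, (6 - 3*2)/2) => y in {0}; best 7*2 + 1*0 = 14
The maximum 7x + 1y = 14 is achieved at x = 2, y = 0.
Check: 1*2 + 3*0 = 2 <= 13 and 3*2 + 2*0 = 6 <= 6.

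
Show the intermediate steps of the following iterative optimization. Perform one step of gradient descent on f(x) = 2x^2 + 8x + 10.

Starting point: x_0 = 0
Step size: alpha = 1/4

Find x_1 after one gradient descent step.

f(x) = 2x^2 + 8x + 10
f'(x) = 4x + 8
f'(0) = 4*0 + (8) = 8
x_1 = x_0 - alpha * f'(x_0) = 0 - 1/4 * 8 = -2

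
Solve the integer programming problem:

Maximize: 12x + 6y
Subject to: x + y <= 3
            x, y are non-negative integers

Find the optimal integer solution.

Objective: 12x + 6y, constraint: x + y <= 3
Coefficient of x is 12 >= coefficient of y is 6, so allocate the entire budget to x.
Optimal: x = 3, y = 0, value = 36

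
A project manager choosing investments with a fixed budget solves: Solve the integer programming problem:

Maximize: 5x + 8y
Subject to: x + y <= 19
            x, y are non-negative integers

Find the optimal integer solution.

Objective: 5x + 8y, constraint: x + y <= 19
Coefficient of y is 8 > coefficient of x is 5, so allocate the entire budget to y.
Optimal: x = 0, y = 19, value = 152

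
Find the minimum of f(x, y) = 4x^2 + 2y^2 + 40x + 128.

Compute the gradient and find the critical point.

f(x,y) = 4x^2 + 2y^2 + 40x + 128
df/dx = 8x + (40) = 0  =>  x = -5
df/dy = 4y + (0) = 0  =>  y = 0
f(-5, 0) = 4*(-5)^2 + 2*(0)^2 + 40*(-5) + 128 = 28
Hessian is diagonal with entries 8, 4 > 0, so this is a minimum.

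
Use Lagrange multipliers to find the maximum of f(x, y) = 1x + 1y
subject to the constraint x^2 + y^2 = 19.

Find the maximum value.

Set up Lagrange conditions: grad f = lambda * grad g
  1 = 2*lambda*x
  1 = 2*lambda*y
From these: x/y = 1/1, so x = 1t, y = 1t for some t.
Substitute into constraint: (1t)^2 + (1t)^2 = 19
  t^2 * 2 = 19
  t = sqrt(19/2)
Maximum = 1*x + 1*y = (1^2 + 1^2)*t = 2 * sqrt(19/2) = sqrt(38)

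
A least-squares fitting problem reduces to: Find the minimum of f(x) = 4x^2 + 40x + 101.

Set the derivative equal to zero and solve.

f(x) = 4x^2 + 40x + 101
f'(x) = 8x + (40) = 0
x = -40/8 = -5
f(-5) = 1
Since f''(x) = 8 > 0, this is a minimum.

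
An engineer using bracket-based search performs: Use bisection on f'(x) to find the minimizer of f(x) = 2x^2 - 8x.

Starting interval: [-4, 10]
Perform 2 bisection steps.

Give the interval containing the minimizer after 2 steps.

Finding critical point of f(x) = 2x^2 - 8x using bisection on f'(x) = 4x + -8.
f'(x) = 0 when x = 2.
Starting interval: [-4, 10]
Step 1: mid = 3, f'(mid) = 4, new interval = [-4, 3]
Step 2: mid = -1/2, f'(mid) = -10, new interval = [-1/2, 3]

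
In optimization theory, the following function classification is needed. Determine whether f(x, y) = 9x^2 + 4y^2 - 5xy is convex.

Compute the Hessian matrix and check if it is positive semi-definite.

f(x,y) = 9x^2 + 4y^2 - 5xy
Hessian H = [[18, -5], [-5, 8]]
trace(H) = 26, det(H) = 119
Eigenvalues: (26 +/- sqrt(200)) / 2 = 20.07, 5.929
Since both eigenvalues > 0, f is convex.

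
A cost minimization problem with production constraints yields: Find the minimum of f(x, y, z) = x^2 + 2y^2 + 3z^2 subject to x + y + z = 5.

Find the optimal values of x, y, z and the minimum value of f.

Using Lagrange multipliers on f = x^2 + 2y^2 + 3z^2 with constraint x + y + z = 5:
Conditions: 2*1*x = lambda, 2*2*y = lambda, 2*3*z = lambda
So x = lambda/2, y = lambda/4, z = lambda/6
Substituting into constraint: lambda * (11/12) = 5
lambda = 60/11
x = 30/11, y = 15/11, z = 10/11
Minimum value = 150/11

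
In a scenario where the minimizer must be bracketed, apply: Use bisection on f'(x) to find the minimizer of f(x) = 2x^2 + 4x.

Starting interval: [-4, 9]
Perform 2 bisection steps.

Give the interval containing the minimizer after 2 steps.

Finding critical point of f(x) = 2x^2 + 4x using bisection on f'(x) = 4x + 4.
f'(x) = 0 when x = -1.
Starting interval: [-4, 9]
Step 1: mid = 5/2, f'(mid) = 14, new interval = [-4, 5/2]
Step 2: mid = -3/4, f'(mid) = 1, new interval = [-4, -3/4]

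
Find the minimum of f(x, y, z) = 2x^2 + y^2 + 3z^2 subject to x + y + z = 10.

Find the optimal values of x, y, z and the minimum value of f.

Using Lagrange multipliers on f = 2x^2 + y^2 + 3z^2 with constraint x + y + z = 10:
Conditions: 2*2*x = lambda, 2*1*y = lambda, 2*3*z = lambda
So x = lambda/4, y = lambda/2, z = lambda/6
Substituting into constraint: lambda * (11/12) = 10
lambda = 120/11
x = 30/11, y = 60/11, z = 20/11
Minimum value = 600/11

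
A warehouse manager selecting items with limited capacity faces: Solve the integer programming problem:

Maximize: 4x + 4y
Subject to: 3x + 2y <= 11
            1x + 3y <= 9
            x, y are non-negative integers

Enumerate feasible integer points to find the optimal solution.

Constraint 1: 3x + 2y <= 11
Constraint 2: 1x + 3y <= 9
Feasible x range (need y >= 0): 0 <= x <= min(11/3, 9/1) => x in {0, ..., 3}.
Enumerate feasible integer points row by row (the coefficient of y is 4 > 0, so for each x the largest feasible y gives the best value):
  x = 0: y <= min((11 - 3*0)/2, (9 - 1*0)/3) => y in {0, ..., 3}; best 4*0 + 4*3 = 12
  x = 1: y <= min((11 - 3*1)/2, (9 - 1*1)/3) => y in {0, ..., 2}; best 4*1 + 4*2 = 12
  x = 2: y <= min((11 - 3*2)/2, (9 - 1*2)/3) => y in {0, ..., 2}; best 4*2 + 4*2 = 16
  x = 3: y <= min((11 - 3*3)/2, (9 - 1*3)/3) => y in {0, ..., 1}; best 4*3 + 4*1 = 16
The maximum 4x + 4y = 16 is achieved at x = 2, y = 2.
(The same value 16 is also attained at (3, 1).)
Check: 3*2 + 2*2 = 10 <= 11 and 1*2 + 3*2 = 8 <= 9.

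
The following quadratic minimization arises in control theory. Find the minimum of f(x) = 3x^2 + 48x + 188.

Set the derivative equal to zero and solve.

f(x) = 3x^2 + 48x + 188
f'(x) = 6x + (48) = 0
x = -48/6 = -8
f(-8) = -4
Since f''(x) = 6 > 0, this is a minimum.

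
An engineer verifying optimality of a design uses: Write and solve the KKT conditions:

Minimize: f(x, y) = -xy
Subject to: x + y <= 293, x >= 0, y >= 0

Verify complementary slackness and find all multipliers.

Problem: min -xy s.t. x + y <= 293 (multiplier lambda), x >= 0 (mu_x), y >= 0 (mu_y)
KKT stationarity: -y + lambda - mu_x = 0, -x + lambda - mu_y = 0, with lambda, mu_x, mu_y >= 0
Complementary slackness: lambda*(x + y - 293) = 0, mu_x*x = 0, mu_y*y = 0
If lambda = 0: y = -mu_x <= 0 and x = -mu_y <= 0 force x = y = 0 with f = 0; but x = y = 293/2 is feasible with f = -85849/4 < 0, so this is not the minimum. Hence lambda > 0 and x + y = 293.
Try x > 0, y > 0 (so mu_x = mu_y = 0): y = lambda, x = lambda => x = y = lambda
x + y = 293 => 2*lambda = 293 => lambda = 293/2
x* = y* = 293/2 > 0, consistent with mu_x = mu_y = 0.
(Any feasible point with x = 0 or y = 0 has f = 0 > -85849/4, so the minimum is not on those boundaries.)
min(-xy) = -85849/4 (i.e. max xy = 85849/4)
Multipliers: lambda = 293/2, mu_x = 0, mu_y = 0
Complementary slackness: lambda*(x + y - 293) = 293/2*(293/2 + 293/2 - 293) = 0, mu_x*x = 0*293/2 = 0, mu_y*y = 0*293/2 = 0. Satisfied.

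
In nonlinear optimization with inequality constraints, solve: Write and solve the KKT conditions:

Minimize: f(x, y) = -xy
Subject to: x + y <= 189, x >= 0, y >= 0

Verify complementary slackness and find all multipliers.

Problem: min -xy s.t. x + y <= 189 (multiplier lambda), x >= 0 (mu_x), y >= 0 (mu_y)
KKT stationarity: -y + lambda - mu_x = 0, -x + lambda - mu_y = 0, with lambda, mu_x, mu_y >= 0
Complementary slackness: lambda*(x + y - 189) = 0, mu_x*x = 0, mu_y*y = 0
If lambda = 0: y = -mu_x <= 0 and x = -mu_y <= 0 force x = y = 0 with f = 0; but x = y = 189/2 is feasible with f = -35721/4 < 0, so this is not the minimum. Hence lambda > 0 and x + y = 189.
Try x > 0, y > 0 (so mu_x = mu_y = 0): y = lambda, x = lambda => x = y = lambda
x + y = 189 => 2*lambda = 189 => lambda = 189/2
x* = y* = 189/2 > 0, consistent with mu_x = mu_y = 0.
(Any feasible point with x = 0 or y = 0 has f = 0 > -35721/4, so the minimum is not on those boundaries.)
min(-xy) = -35721/4 (i.e. max xy = 35721/4)
Multipliers: lambda = 189/2, mu_x = 0, mu_y = 0
Complementary slackness: lambda*(x + y - 189) = 189/2*(189/2 + 189/2 - 189) = 0, mu_x*x = 0*189/2 = 0, mu_y*y = 0*189/2 = 0. Satisfied.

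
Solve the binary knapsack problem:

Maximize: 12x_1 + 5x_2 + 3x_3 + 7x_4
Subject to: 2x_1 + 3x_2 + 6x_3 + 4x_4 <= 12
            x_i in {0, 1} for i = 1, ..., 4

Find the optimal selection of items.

Items: item 1 (v=12, w=2), item 2 (v=5, w=3), item 3 (v=3, w=6), item 4 (v=7, w=4)
Capacity: 12
Checking all 16 subsets (w = total weight, v = total value):
  {}: w = 0, v = 0
  {1}: w = 2, v = 12
  {2}: w = 3, v = 5
  {3}: w = 6, v = 3
  {4}: w = 4, v = 7
  {1, 2}: w = 5, v = 17
  {1, 3}: w = 8, v = 15
  {1, 4}: w = 6, v = 19
  {2, 3}: w = 9, v = 8
  {2, 4}: w = 7, v = 12
  {3, 4}: w = 10, v = 10
  {1, 2, 3}: w = 11, v = 20
  {1, 2, 4}: w = 9, v = 24
  {1, 3, 4}: w = 12, v = 22
  {2, 3, 4}: w = 13 > 12, infeasible
  {1, 2, 3, 4}: w = 15 > 12, infeasible
Best feasible subset: items [1, 2, 4]
Total weight: 9 <= 12, total value: 24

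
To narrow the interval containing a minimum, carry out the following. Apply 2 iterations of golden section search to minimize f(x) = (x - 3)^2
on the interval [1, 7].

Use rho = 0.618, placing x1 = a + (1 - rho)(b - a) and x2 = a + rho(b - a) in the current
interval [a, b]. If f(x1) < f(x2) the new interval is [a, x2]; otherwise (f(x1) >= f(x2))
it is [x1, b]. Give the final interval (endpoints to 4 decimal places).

Golden section search for min of f(x) = (x - 3)^2 on [1, 7].
Each step: x1 = a + (1 - rho)(b - a), x2 = a + rho(b - a); if f(x1) < f(x2) keep [a, x2], otherwise keep [x1, b].
Step 1: [1.0000, 7.0000], x1=3.2920 (f=0.0853), x2=4.7080 (f=2.9173); f(x1) < f(x2) => keep [1.0000, 4.7080]
Step 2: [1.0000, 4.7080], x1=2.4165 (f=0.3405), x2=3.2915 (f=0.0850); f(x1) > f(x2) => keep [2.4165, 4.7080]
Final interval: [2.4165, 4.7080]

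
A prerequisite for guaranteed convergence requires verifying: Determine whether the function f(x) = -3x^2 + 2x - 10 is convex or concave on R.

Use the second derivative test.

f(x) = -3x^2 + 2x - 10
f'(x) = -6x + 2
f''(x) = -6
Since f''(x) = -6 < 0 for all x, f is concave on R.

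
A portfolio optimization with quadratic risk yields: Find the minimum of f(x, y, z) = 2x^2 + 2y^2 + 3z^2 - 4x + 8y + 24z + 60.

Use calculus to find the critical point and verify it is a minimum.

f(x,y,z) = 2x^2 + 2y^2 + 3z^2 - 4x + 8y + 24z + 60
df/dx = 4x + (-4) = 0 => x = 1
df/dy = 4y + (8) = 0 => y = -2
df/dz = 6z + (24) = 0 => z = -4
f(1,-2,-4) = 2*(1)^2 + 2*(-2)^2 + 3*(-4)^2 + -4*(1) + 8*(-2) + 24*(-4) + 60 = 2
Hessian is diagonal with entries 4, 4, 6 > 0, confirmed minimum.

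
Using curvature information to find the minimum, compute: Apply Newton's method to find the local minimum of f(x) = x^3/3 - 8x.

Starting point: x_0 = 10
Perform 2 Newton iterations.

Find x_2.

f(x) = x^3/3 - 8x
f'(x) = x^2 - 8, f''(x) = 2x
Newton update: x_{n+1} = x_n - (x_n^2 - 8)/(2*x_n)
Step 1: x_0 = 10, f'=92, f''=20, x_1 = 27/5
Step 2: x_1 = 27/5, f'=529/25, f''=54/5, x_2 = 929/270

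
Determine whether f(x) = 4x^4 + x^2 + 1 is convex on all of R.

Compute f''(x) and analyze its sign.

f(x) = 4x^4 + x^2 + 1
f'(x) = 16x^3 + 2x
f''(x) = 48x^2 + 2
f''(x) = 48x^2 + 2 >= 2 > 0 for all x
Therefore, f is convex on R.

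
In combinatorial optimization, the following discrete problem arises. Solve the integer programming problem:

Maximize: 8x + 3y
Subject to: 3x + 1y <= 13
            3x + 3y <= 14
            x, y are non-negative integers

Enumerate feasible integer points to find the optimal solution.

Constraint 1: 3x + 1y <= 13
Constraint 2: 3x + 3y <= 14
Feasible x range (need y >= 0): 0 <= x <= min(13/3, 14/3) => x in {0, ..., 4}.
Enumerate feasible integer points row by row (the coefficient of y is 3 > 0, so for each x the largest feasible y gives the best value):
  x = 0: y <= min((13 - 3*0)/1, (14 - 3*0)/3) => y in {0, ..., 4}; best 8*0 + 3*4 = 12
  x = 1: y <= min((13 - 3*1)/1, (14 - 3*1)/3) => y in {0, ..., 3}; best 8*1 + 3*3 = 17
  x = 2: y <= min((13 - 3*2)/1, (14 - 3*2)/3) => y in {0, ..., 2}; best 8*2 + 3*2 = 22
  x = 3: y <= min((13 - 3*3)/1, (14 - 3*3)/3) => y in {0, ..., 1}; best 8*3 + 3*1 = 27
  x = 4: y <= min((13 - 3*4)/1, (14 - 3*4)/3) => y in {0}; best 8*4 + 3*0 = 32
The maximum 8x + 3y = 32 is achieved at x = 4, y = 0.
Check: 3*4 + 1*0 = 12 <= 13 and 3*4 + 3*0 = 12 <= 14.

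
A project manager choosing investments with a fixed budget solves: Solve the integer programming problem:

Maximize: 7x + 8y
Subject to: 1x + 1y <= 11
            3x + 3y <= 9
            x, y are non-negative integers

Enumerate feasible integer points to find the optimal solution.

Constraint 1: 1x + 1y <= 11
Constraint 2: 3x + 3y <= 9
Feasible x range (need y >= 0): 0 <= x <= min(11/1, 9/3) => x in {0, ..., 3}.
Enumerate feasible integer points row by row (the coefficient of y is 8 > 0, so for each x the largest feasible y gives the best value):
  x = 0: y <= min((11 - 1*0)/1, (9 - 3*0)/3) => y in {0, ..., 3}; best 7*0 + 8*3 = 24
  x = 1: y <= min((11 - 1*1)/1, (9 - 3*1)/3) => y in {0, ..., 2}; best 7*1 + 8*2 = 23
  x = 2: y <= min((11 - 1*2)/1, (9 - 3*2)/3) => y in {0, ..., 1}; best 7*2 + 8*1 = 22
  x = 3: y <= min((11 - 1*3)/1, (9 - 3*3)/3) => y in {0}; best 7*3 + 8*0 = 21
The maximum 7x + 8y = 24 is achieved at x = 0, y = 3.
Check: 1*0 + 1*3 = 3 <= 11 and 3*0 + 3*3 = 9 <= 9.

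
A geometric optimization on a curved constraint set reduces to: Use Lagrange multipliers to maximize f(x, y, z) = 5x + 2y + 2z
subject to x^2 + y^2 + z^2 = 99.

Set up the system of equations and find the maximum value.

Lagrange conditions: 5 = 2*lambda*x, 2 = 2*lambda*y, 2 = 2*lambda*z
So x:5 = y:2 = z:2, i.e. x = 5t, y = 2t, z = 2t
Constraint: t^2*(5^2 + 2^2 + 2^2) = 99
  t^2 * 33 = 99  =>  t = sqrt(3)
Maximum = 5*5t + 2*2t + 2*2t = 33*sqrt(3) = sqrt(3267)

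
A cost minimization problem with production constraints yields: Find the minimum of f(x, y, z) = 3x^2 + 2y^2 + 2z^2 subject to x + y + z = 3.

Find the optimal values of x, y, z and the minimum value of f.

Using Lagrange multipliers on f = 3x^2 + 2y^2 + 2z^2 with constraint x + y + z = 3:
Conditions: 2*3*x = lambda, 2*2*y = lambda, 2*2*z = lambda
So x = lambda/6, y = lambda/4, z = lambda/4
Substituting into constraint: lambda * (2/3) = 3
lambda = 9/2
x = 3/4, y = 9/8, z = 9/8
Minimum value = 27/4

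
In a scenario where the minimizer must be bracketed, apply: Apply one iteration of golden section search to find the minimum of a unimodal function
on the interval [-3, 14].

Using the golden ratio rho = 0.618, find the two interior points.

Golden section search on [-3, 14].
Golden ratio rho = 0.618 (approx).
Interior points:
  x_1 = -3 + (1-0.618)*17 = 3.4940
  x_2 = -3 + 0.618*17 = 7.5060
Compare f(x_1) and f(x_2) to determine which subinterval to keep.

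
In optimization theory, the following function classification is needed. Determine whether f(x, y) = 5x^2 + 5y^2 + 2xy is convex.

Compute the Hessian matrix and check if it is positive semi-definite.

f(x,y) = 5x^2 + 5y^2 + 2xy
Hessian H = [[10, 2], [2, 10]]
trace(H) = 20, det(H) = 96
Eigenvalues: (20 +/- sqrt(16)) / 2 = 12, 8
Since both eigenvalues > 0, f is convex.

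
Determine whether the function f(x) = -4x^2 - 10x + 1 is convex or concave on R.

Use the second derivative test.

f(x) = -4x^2 - 10x + 1
f'(x) = -8x - 10
f''(x) = -8
Since f''(x) = -8 < 0 for all x, f is concave on R.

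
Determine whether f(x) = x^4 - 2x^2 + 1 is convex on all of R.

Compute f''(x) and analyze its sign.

f(x) = x^4 - 2x^2 + 1
f'(x) = 4x^3 + -4x
f''(x) = 12x^2 + -4
f''(0) = -4 < 0, so not convex near x = 0
Therefore, f is not globally convex on R.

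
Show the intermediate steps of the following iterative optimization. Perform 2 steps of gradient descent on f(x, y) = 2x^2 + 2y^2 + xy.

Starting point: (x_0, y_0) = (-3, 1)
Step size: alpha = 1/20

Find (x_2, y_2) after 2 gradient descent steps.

f(x,y) = 2x^2 + 2y^2 + xy
grad_x = 4x + 1y, grad_y = 4y + 1x
Step 1: grad = (-11, 1), (-49/20, 19/20)
Step 2: grad = (-177/20, 27/20), (-803/400, 353/400)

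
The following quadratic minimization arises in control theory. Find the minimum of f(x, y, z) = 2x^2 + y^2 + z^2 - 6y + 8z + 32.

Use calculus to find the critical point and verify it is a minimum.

f(x,y,z) = 2x^2 + y^2 + z^2 - 6y + 8z + 32
df/dx = 4x + (0) = 0 => x = 0
df/dy = 2y + (-6) = 0 => y = 3
df/dz = 2z + (8) = 0 => z = -4
f(0,3,-4) = 2*(0)^2 + 1*(3)^2 + 1*(-4)^2 + -6*(3) + 8*(-4) + 32 = 7
Hessian is diagonal with entries 4, 2, 2 > 0, confirmed minimum.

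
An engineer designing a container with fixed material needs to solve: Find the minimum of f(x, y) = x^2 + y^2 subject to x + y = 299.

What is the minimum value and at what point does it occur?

Substitute y = 299 - x into f(x,y) = x^2 + y^2:
g(x) = x^2 + (299 - x)^2 = 2x^2 - 598x + 89401
g'(x) = 4x - 598 = 0  =>  x = 299/2
y = 299 - 299/2 = 299/2
Minimum value = (299/2)^2 + (299/2)^2 = 89401/2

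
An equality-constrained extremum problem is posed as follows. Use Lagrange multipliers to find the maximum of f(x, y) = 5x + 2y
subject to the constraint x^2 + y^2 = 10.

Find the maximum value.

Set up Lagrange conditions: grad f = lambda * grad g
  5 = 2*lambda*x
  2 = 2*lambda*y
From these: x/y = 5/2, so x = 5t, y = 2t for some t.
Substitute into constraint: (5t)^2 + (2t)^2 = 10
  t^2 * 29 = 10
  t = sqrt(10/29)
Maximum = 5*x + 2*y = (5^2 + 2^2)*t = 29 * sqrt(10/29) = sqrt(290)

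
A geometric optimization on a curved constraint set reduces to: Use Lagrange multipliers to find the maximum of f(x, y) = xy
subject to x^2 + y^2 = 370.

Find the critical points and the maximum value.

Lagrange conditions: y = 2*lambda*x and x = 2*lambda*y
If x = 0 then y = 0, violating the constraint, so x, y != 0.
Dividing: y/x = x/y => x^2 = y^2 => y = x or y = -x
Constraint: 2x^2 = 370 => x^2 = 185 => x = +/-sqrt(185)
Critical points: (sqrt(185), sqrt(185)), (-sqrt(185), -sqrt(185)), (sqrt(185), -sqrt(185)), (-sqrt(185), sqrt(185))
  y = x:  xy = x^2 = 185  at (sqrt(185), sqrt(185)) and (-sqrt(185), -sqrt(185))
  y = -x: xy = -x^2 = -185 at (sqrt(185), -sqrt(185)) and (-sqrt(185), sqrt(185))
Maximum xy = 185 at (sqrt(185), sqrt(185)) and (-sqrt(185), -sqrt(185))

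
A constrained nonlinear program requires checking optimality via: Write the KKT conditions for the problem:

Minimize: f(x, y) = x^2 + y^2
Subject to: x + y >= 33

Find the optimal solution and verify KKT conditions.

KKT conditions for min x^2 + y^2 s.t. x + y >= 33:
Stationarity: 2x = mu, 2y = mu
So x = y = mu/2.
Complementary slackness: mu*(x + y - 33) = 0
Primal feasibility: x + y >= 33; dual feasibility: mu >= 0
If mu = 0 then x = y = 0, but 0 + 0 < 33 is infeasible, so the constraint is active.
Constraint active: x + y = 2*(mu/2) = 33 => mu = 33
x = y = 33/2, f = 1089/2
Verify: stationarity 2*(33/2) = 33 = mu; primal 33/2 + 33/2 = 33 >= 33; dual mu = 33 >= 0; complementary slackness 33*(33 - 33) = 0. All KKT conditions hold.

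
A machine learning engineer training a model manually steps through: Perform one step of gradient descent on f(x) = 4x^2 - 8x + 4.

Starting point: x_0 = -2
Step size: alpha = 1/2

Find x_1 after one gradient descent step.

f(x) = 4x^2 - 8x + 4
f'(x) = 8x - 8
f'(-2) = 8*-2 + (-8) = -24
x_1 = x_0 - alpha * f'(x_0) = -2 - 1/2 * -24 = 10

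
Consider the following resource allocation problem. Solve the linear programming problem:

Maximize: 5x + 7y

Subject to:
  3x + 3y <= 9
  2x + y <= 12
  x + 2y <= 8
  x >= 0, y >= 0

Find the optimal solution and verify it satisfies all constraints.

Feasible vertices: (0, 0), (0, 3), (3, 0)
Objective 5x + 7y at each vertex:
  (0, 0): 0
  (0, 3): 21
  (3, 0): 15
Maximum is 21 at (0, 3).
Verify constraints at (x, y) = (0, 3):
  3*0 + 3*3 = 9 <= 9 (active)
  2*0 + 1*3 = 3 <= 12
  1*0 + 2*3 = 6 <= 8
  x = 0 >= 0, y = 3 >= 0. All constraints satisfied.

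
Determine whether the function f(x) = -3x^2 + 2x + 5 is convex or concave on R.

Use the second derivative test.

f(x) = -3x^2 + 2x + 5
f'(x) = -6x + 2
f''(x) = -6
Since f''(x) = -6 < 0 for all x, f is concave on R.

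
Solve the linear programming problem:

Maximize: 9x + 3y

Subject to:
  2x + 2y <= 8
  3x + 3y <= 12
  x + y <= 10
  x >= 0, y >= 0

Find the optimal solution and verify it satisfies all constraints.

Feasible vertices: (0, 0), (0, 4), (4, 0)
Objective 9x + 3y at each vertex:
  (0, 0): 0
  (0, 4): 12
  (4, 0): 36
Maximum is 36 at (4, 0).
Verify constraints at (x, y) = (4, 0):
  2*4 + 2*0 = 8 <= 8 (active)
  3*4 + 3*0 = 12 <= 12 (active)
  1*4 + 1*0 = 4 <= 10
  x = 4 >= 0, y = 0 >= 0. All constraints satisfied.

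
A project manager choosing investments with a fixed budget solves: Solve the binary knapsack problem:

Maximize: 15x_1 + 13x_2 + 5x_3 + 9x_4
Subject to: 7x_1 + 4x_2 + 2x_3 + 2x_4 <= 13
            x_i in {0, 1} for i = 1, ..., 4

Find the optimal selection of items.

Items: item 1 (v=15, w=7), item 2 (v=13, w=4), item 3 (v=5, w=2), item 4 (v=9, w=2)
Capacity: 13
Checking all 16 subsets (w = total weight, v = total value):
  {}: w = 0, v = 0
  {1}: w = 7, v = 15
  {2}: w = 4, v = 13
  {3}: w = 2, v = 5
  {4}: w = 2, v = 9
  {1, 2}: w = 11, v = 28
  {1, 3}: w = 9, v = 20
  {1, 4}: w = 9, v = 24
  {2, 3}: w = 6, v = 18
  {2, 4}: w = 6, v = 22
  {3, 4}: w = 4, v = 14
  {1, 2, 3}: w = 13, v = 33
  {1, 2, 4}: w = 13, v = 37
  {1, 3, 4}: w = 11, v = 29
  {2, 3, 4}: w = 8, v = 27
  {1, 2, 3, 4}: w = 15 > 13, infeasible
Best feasible subset: items [1, 2, 4]
Total weight: 13 <= 13, total value: 37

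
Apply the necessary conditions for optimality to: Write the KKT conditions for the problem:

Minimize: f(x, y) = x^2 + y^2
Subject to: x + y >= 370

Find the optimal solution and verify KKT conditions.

KKT conditions for min x^2 + y^2 s.t. x + y >= 370:
Stationarity: 2x = mu, 2y = mu
So x = y = mu/2.
Complementary slackness: mu*(x + y - 370) = 0
Primal feasibility: x + y >= 370; dual feasibility: mu >= 0
If mu = 0 then x = y = 0, but 0 + 0 < 370 is infeasible, so the constraint is active.
Constraint active: x + y = 2*(mu/2) = 370 => mu = 370
x = y = 185, f = 68450
Verify: stationarity 2*185 = 370 = mu; primal 185 + 185 = 370 >= 370; dual mu = 370 >= 0; complementary slackness 370*(370 - 370) = 0. All KKT conditions hold.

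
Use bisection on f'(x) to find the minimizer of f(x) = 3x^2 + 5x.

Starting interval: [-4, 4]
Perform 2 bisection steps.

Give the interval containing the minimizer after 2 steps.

Finding critical point of f(x) = 3x^2 + 5x using bisection on f'(x) = 6x + 5.
f'(x) = 0 when x = -5/6.
Starting interval: [-4, 4]
Step 1: mid = 0, f'(mid) = 5, new interval = [-4, 0]
Step 2: mid = -2, f'(mid) = -7, new interval = [-2, 0]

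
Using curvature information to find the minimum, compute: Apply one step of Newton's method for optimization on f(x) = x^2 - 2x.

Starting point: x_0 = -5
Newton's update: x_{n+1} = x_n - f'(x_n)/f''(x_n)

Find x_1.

f(x) = x^2 - 2x
f'(x) = 2x + (-2), f''(x) = 2
Newton step: x_1 = x_0 - f'(x_0)/f''(x_0)
f'(-5) = -12
x_1 = -5 - -12/2 = 1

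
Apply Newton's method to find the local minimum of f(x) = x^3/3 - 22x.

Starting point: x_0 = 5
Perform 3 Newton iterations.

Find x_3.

f(x) = x^3/3 - 22x
f'(x) = x^2 - 22, f''(x) = 2x
Newton update: x_{n+1} = x_n - (x_n^2 - 22)/(2*x_n)
Step 1: x_0 = 5, f'=3, f''=10, x_1 = 47/10
Step 2: x_1 = 47/10, f'=9/100, f''=47/5, x_2 = 4409/940
Step 3: x_2 = 4409/940, f'=81/883600, f''=4409/470, x_3 = 38878481/8288920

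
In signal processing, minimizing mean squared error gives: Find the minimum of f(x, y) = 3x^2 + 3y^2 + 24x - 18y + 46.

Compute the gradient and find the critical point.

f(x,y) = 3x^2 + 3y^2 + 24x - 18y + 46
df/dx = 6x + (24) = 0  =>  x = -4
df/dy = 6y + (-18) = 0  =>  y = 3
f(-4, 3) = 3*(-4)^2 + 3*(3)^2 + 24*(-4) + -18*(3) + 46 = -29
Hessian is diagonal with entries 6, 6 > 0, so this is a minimum.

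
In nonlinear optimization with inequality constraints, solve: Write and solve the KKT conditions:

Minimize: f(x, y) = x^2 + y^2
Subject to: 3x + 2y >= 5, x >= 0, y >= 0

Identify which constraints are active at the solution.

KKT conditions for min x^2 + y^2 s.t. 3x + 2y >= 5, x >= 0, y >= 0:
Stationarity: 2x = mu*3 + mu_x, 2y = mu*2 + mu_y, with mu, mu_x, mu_y >= 0
Complementary slackness: mu*(3x + 2y - 5) = 0, mu_x*x = 0, mu_y*y = 0
(0, 0) is infeasible (3*0 + 2*0 < 5), so if mu = 0 stationarity would force x = mu_x/2 >= 0, y = mu_y/2 >= 0 with mu_x*x = mu_y*y = 0, i.e. x = y = 0: contradiction. Hence mu > 0 and 3x + 2y = 5 is active.
Try x > 0, y > 0 (so mu_x = mu_y = 0): x = 3*mu/2, y = 2*mu/2
Substitute: 3*(3*mu/2) + 2*(2*mu/2) = 5
  mu*13/2 = 5 => mu = 10/13
x* = 15/13 > 0, y* = 10/13 > 0, consistent with mu_x = mu_y = 0.
f is convex and the constraints are linear, so this KKT point is the global minimum.
f* = 25/13
Active constraints: 3x + 2y >= 5 (holds with equality, mu = 10/13 > 0); x >= 0 and y >= 0 are inactive (mu_x = mu_y = 0).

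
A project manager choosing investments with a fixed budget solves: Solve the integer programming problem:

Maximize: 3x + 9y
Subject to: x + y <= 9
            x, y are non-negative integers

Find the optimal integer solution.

Objective: 3x + 9y, constraint: x + y <= 9
Coefficient of y is 9 > coefficient of x is 3, so allocate the entire budget to y.
Optimal: x = 0, y = 9, value = 81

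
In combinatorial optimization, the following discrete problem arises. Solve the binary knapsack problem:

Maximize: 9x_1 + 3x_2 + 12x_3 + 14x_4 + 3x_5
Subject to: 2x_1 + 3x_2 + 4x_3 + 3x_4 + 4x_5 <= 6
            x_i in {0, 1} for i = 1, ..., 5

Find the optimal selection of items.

Items: item 1 (v=9, w=2), item 2 (v=3, w=3), item 3 (v=12, w=4), item 4 (v=14, w=3), item 5 (v=3, w=4)
Capacity: 6
Checking all 32 subsets (w = total weight, v = total value):
  {}: w = 0, v = 0
  {1}: w = 2, v = 9
  {2}: w = 3, v = 3
  {3}: w = 4, v = 12
  {4}: w = 3, v = 14
  {5}: w = 4, v = 3
  {1, 2}: w = 5, v = 12
  {1, 3}: w = 6, v = 21
  {1, 4}: w = 5, v = 23
  {1, 5}: w = 6, v = 12
  {2, 3}: w = 7 > 6, infeasible
  {2, 4}: w = 6, v = 17
  {2, 5}: w = 7 > 6, infeasible
  {3, 4}: w = 7 > 6, infeasible
  {3, 5}: w = 8 > 6, infeasible
  {4, 5}: w = 7 > 6, infeasible
  {1, 2, 3}: w = 9 > 6, infeasible
  {1, 2, 4}: w = 8 > 6, infeasible
  {1, 2, 5}: w = 9 > 6, infeasible
  {1, 3, 4}: w = 9 > 6, infeasible
  {1, 3, 5}: w = 10 > 6, infeasible
  {1, 4, 5}: w = 9 > 6, infeasible
  {2, 3, 4}: w = 10 > 6, infeasible
  {2, 3, 5}: w = 11 > 6, infeasible
  {2, 4, 5}: w = 10 > 6, infeasible
  {3, 4, 5}: w = 11 > 6, infeasible
  {1, 2, 3, 4}: w = 12 > 6, infeasible
  {1, 2, 3, 5}: w = 13 > 6, infeasible
  {1, 2, 4, 5}: w = 12 > 6, infeasible
  {1, 3, 4, 5}: w = 13 > 6, infeasible
  {2, 3, 4, 5}: w = 14 > 6, infeasible
  {1, 2, 3, 4, 5}: w = 16 > 6, infeasible
Best feasible subset: items [1, 4]
Total weight: 5 <= 6, total value: 23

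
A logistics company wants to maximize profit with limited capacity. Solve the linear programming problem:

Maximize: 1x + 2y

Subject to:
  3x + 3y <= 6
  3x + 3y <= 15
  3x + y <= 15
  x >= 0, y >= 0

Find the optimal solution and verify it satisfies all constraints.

Feasible vertices: (0, 0), (0, 2), (2, 0)
Objective 1x + 2y at each vertex:
  (0, 0): 0
  (0, 2): 4
  (2, 0): 2
Maximum is 4 at (0, 2).
Verify constraints at (x, y) = (0, 2):
  3*0 + 3*2 = 6 <= 6 (active)
  3*0 + 3*2 = 6 <= 15
  3*0 + 1*2 = 2 <= 15
  x = 0 >= 0, y = 2 >= 0. All constraints satisfied.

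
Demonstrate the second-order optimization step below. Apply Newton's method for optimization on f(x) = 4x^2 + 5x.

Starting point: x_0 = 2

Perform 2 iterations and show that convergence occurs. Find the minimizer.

f(x) = 4x^2 + 5x, f'(x) = 8x + (5), f''(x) = 8
Step 1: f'(2) = 21, x_1 = 2 - 21/8 = -5/8
Step 2: f'(-5/8) = 0, x_2 = -5/8 (converged)
Newton's method converges in 1 step for quadratics.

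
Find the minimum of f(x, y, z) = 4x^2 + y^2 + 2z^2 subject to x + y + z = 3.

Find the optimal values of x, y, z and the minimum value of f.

Using Lagrange multipliers on f = 4x^2 + y^2 + 2z^2 with constraint x + y + z = 3:
Conditions: 2*4*x = lambda, 2*1*y = lambda, 2*2*z = lambda
So x = lambda/8, y = lambda/2, z = lambda/4
Substituting into constraint: lambda * (7/8) = 3
lambda = 24/7
x = 3/7, y = 12/7, z = 6/7
Minimum value = 36/7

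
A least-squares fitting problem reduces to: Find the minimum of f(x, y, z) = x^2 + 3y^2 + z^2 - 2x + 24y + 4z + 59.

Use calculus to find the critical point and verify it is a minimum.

f(x,y,z) = x^2 + 3y^2 + z^2 - 2x + 24y + 4z + 59
df/dx = 2x + (-2) = 0 => x = 1
df/dy = 6y + (24) = 0 => y = -4
df/dz = 2z + (4) = 0 => z = -2
f(1,-4,-2) = 1*(1)^2 + 3*(-4)^2 + 1*(-2)^2 + -2*(1) + 24*(-4) + 4*(-2) + 59 = 6
Hessian is diagonal with entries 2, 6, 2 > 0, confirmed minimum.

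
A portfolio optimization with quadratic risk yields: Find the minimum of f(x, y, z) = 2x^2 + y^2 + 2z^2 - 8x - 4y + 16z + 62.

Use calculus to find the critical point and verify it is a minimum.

f(x,y,z) = 2x^2 + y^2 + 2z^2 - 8x - 4y + 16z + 62
df/dx = 4x + (-8) = 0 => x = 2
df/dy = 2y + (-4) = 0 => y = 2
df/dz = 4z + (16) = 0 => z = -4
f(2,2,-4) = 2*(2)^2 + 1*(2)^2 + 2*(-4)^2 + -8*(2) + -4*(2) + 16*(-4) + 62 = 18
Hessian is diagonal with entries 4, 2, 4 > 0, confirmed minimum.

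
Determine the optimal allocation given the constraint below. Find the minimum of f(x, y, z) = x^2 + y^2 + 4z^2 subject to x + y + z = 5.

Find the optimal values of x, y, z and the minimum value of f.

Using Lagrange multipliers on f = x^2 + y^2 + 4z^2 with constraint x + y + z = 5:
Conditions: 2*1*x = lambda, 2*1*y = lambda, 2*4*z = lambda
So x = lambda/2, y = lambda/2, z = lambda/8
Substituting into constraint: lambda * (9/8) = 5
lambda = 40/9
x = 20/9, y = 20/9, z = 5/9
Minimum value = 100/9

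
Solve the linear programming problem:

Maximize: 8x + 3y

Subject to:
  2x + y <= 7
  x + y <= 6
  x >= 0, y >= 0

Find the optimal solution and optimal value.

Feasible vertices: (0, 0), (0, 6), (1, 5), (7/2, 0)
Objective 8x + 3y at each:
  (0, 0): 0
  (0, 6): 18
  (1, 5): 23
  (7/2, 0): 28
Maximum is 28 at (7/2, 0).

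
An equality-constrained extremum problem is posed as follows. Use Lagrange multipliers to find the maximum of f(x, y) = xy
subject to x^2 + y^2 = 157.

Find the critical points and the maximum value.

Lagrange conditions: y = 2*lambda*x and x = 2*lambda*y
If x = 0 then y = 0, violating the constraint, so x, y != 0.
Dividing: y/x = x/y => x^2 = y^2 => y = x or y = -x
Constraint: 2x^2 = 157 => x^2 = 157/2 => x = +/-sqrt(157/2)
Critical points: (sqrt(157/2), sqrt(157/2)), (-sqrt(157/2), -sqrt(157/2)), (sqrt(157/2), -sqrt(157/2)), (-sqrt(157/2), sqrt(157/2))
  y = x:  xy = x^2 = 157/2  at (sqrt(157/2), sqrt(157/2)) and (-sqrt(157/2), -sqrt(157/2))
  y = -x: xy = -x^2 = -157/2 at (sqrt(157/2), -sqrt(157/2)) and (-sqrt(157/2), sqrt(157/2))
Maximum xy = 157/2 at (sqrt(157/2), sqrt(157/2)) and (-sqrt(157/2), -sqrt(157/2))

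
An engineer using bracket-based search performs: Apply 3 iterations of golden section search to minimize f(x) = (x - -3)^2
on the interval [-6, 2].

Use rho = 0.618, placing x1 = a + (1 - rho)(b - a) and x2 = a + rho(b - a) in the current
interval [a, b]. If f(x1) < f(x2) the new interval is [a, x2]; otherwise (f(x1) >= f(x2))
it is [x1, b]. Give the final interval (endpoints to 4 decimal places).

Golden section search for min of f(x) = (x - -3)^2 on [-6, 2].
Each step: x1 = a + (1 - rho)(b - a), x2 = a + rho(b - a); if f(x1) < f(x2) keep [a, x2], otherwise keep [x1, b].
Step 1: [-6.0000, 2.0000], x1=-2.9440 (f=0.0031), x2=-1.0560 (f=3.7791); f(x1) < f(x2) => keep [-6.0000, -1.0560]
Step 2: [-6.0000, -1.0560], x1=-4.1114 (f=1.2352), x2=-2.9446 (f=0.0031); f(x1) > f(x2) => keep [-4.1114, -1.0560]
Step 3: [-4.1114, -1.0560], x1=-2.9442 (f=0.0031), x2=-2.2232 (f=0.6035); f(x1) < f(x2) => keep [-4.1114, -2.2232]
Final interval: [-4.1114, -2.2232]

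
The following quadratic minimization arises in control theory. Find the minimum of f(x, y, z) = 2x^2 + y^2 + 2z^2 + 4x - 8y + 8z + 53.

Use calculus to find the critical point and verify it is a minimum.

f(x,y,z) = 2x^2 + y^2 + 2z^2 + 4x - 8y + 8z + 53
df/dx = 4x + (4) = 0 => x = -1
df/dy = 2y + (-8) = 0 => y = 4
df/dz = 4z + (8) = 0 => z = -2
f(-1,4,-2) = 2*(-1)^2 + 1*(4)^2 + 2*(-2)^2 + 4*(-1) + -8*(4) + 8*(-2) + 53 = 27
Hessian is diagonal with entries 4, 2, 4 > 0, confirmed minimum.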